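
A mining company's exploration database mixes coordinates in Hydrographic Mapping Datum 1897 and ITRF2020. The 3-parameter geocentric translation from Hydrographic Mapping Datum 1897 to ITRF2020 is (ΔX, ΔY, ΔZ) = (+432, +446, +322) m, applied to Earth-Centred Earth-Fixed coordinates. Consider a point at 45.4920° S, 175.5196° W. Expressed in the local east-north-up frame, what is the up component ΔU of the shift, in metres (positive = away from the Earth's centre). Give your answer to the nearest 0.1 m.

At φ = -45.4920°, λ = -175.5196°: sin φ = -0.713153, cos φ = 0.701009, sin λ = -0.078118, cos λ = -0.996944.
ΔU = cos φ cos λ·ΔX + cos φ sin λ·ΔY + sin φ·ΔZ = (0.701009)(-0.996944)(432) + (0.701009)(-0.078118)(446) + (-0.713153)(322) = -555.97 m.

ΔU = -556.0 m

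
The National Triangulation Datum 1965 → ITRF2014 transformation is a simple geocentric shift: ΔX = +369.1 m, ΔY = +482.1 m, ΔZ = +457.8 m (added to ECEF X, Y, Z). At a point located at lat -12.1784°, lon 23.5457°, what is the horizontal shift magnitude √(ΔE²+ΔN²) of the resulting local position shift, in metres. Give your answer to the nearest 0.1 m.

632.3 m

At φ = -12.1784°, λ = 23.5457°: sin φ = -0.210956, cos φ = 0.977495, sin λ = 0.399480, cos λ = 0.916742.
ΔE = −sin λ·ΔX + cos λ·ΔY = −(0.399480)·(369.1) + (0.916742)·(482.1) = 294.51 m.
ΔN = −sin φ cos λ·ΔX − sin φ sin λ·ΔY + cos φ·ΔZ = −(-0.210956)(0.916742)(369.1) − (-0.210956)(0.399480)(482.1) + (0.977495)(457.8) = 559.51 m.
Horizontal magnitude = √(ΔE² + ΔN²) = √(294.51² + 559.51²) = 632.29 m.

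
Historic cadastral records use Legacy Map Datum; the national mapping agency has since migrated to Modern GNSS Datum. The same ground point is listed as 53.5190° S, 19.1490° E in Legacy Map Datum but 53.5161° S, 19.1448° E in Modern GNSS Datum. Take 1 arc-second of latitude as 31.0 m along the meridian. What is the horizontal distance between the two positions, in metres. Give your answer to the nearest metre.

427 m

Δφ = -53.5161° − -53.5190° = +0.0029°; Δλ = 19.1448° − 19.1490° = -0.0042°.
1° of latitude = 3600 × 31.00 = 111600 m.
ΔN = Δφ × 111600 = 323.6 m; ΔE = Δλ × 111600 × cos(-53.5190°) = -0.0042 × 111600 × 0.594556 = -278.7 m.
Distance = √(ΔE² + ΔN²) = √((-278.7)² + 323.6²) = 427.1 m.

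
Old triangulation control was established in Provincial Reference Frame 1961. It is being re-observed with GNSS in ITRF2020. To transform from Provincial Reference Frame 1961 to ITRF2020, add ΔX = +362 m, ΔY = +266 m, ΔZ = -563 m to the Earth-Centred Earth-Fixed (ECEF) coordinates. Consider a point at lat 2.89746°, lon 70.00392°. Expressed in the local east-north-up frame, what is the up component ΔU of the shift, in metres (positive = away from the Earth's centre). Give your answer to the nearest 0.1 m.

At φ = 2.89746°, λ = 70.00392°: sin φ = 0.050549, cos φ = 0.998722, sin λ = 0.939716, cos λ = 0.341956.
ΔU = cos φ cos λ·ΔX + cos φ sin λ·ΔY + sin φ·ΔZ = (0.998722)(0.341956)(362) + (0.998722)(0.939716)(266) + (0.050549)(-563) = 344.82 m.

ΔU = 344.8 m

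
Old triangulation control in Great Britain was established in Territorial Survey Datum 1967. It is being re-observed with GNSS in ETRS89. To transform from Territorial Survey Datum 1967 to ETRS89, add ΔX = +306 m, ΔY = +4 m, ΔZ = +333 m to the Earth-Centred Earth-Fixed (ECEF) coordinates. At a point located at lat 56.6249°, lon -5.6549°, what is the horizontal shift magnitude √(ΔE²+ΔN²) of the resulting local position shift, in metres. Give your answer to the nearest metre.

At φ = 56.6249°, λ = -5.6549°: sin φ = 0.835087, cos φ = 0.550118, sin λ = -0.098536, cos λ = 0.995133.
ΔE = −sin λ·ΔX + cos λ·ΔY = −(-0.098536)·(306) + (0.995133)·(4) = 34.13 m.
ΔN = −sin φ cos λ·ΔX − sin φ sin λ·ΔY + cos φ·ΔZ = −(0.835087)(0.995133)(306) − (0.835087)(-0.098536)(4) + (0.550118)(333) = -70.77 m.
Horizontal magnitude = √(ΔE² + ΔN²) = √(34.13² + (-70.77)²) = 78.58 m.

79 m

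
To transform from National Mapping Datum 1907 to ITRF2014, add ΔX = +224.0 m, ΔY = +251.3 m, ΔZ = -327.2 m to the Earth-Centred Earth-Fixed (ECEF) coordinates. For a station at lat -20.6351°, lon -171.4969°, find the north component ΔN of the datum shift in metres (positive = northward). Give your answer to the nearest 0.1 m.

ΔN = -397.4 m

The local north axis is (−sin φ cos λ, −sin φ sin λ, cos φ), giving ΔN = -78.073 − 13.095 − 306.208 = -397.38 m.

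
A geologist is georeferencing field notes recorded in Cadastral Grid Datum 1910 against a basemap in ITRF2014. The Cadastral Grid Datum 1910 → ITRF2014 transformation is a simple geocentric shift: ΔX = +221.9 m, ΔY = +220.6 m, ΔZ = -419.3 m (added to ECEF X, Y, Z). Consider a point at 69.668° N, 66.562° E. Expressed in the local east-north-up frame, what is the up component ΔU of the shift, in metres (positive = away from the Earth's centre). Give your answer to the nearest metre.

ΔU = -292 m

The local up (radial) axis is (cos φ cos λ, cos φ sin λ, sin φ), giving ΔU = 30.668 + 70.325 − 393.176 = -292.18 m.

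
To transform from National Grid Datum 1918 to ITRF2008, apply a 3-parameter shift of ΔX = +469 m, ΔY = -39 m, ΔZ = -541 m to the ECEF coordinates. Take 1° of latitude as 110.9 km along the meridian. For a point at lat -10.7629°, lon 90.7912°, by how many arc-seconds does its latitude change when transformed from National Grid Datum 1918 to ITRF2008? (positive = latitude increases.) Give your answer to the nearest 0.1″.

Δφ = -17.5″

sin φ = -0.186745, cos φ = 0.982408, sin λ = 0.999905, cos λ = -0.013809.
North component: ΔN = −sin φ cos λ·ΔX − sin φ sin λ·ΔY + cos φ·ΔZ = −(-0.186745)(-0.013809)(469) − (-0.186745)(0.999905)(-39) + (0.982408)(-541) = -539.97 m.
1° of latitude spans 110900 m, so Δφ = -539.97 / 110900 × 3600 = -17.528″.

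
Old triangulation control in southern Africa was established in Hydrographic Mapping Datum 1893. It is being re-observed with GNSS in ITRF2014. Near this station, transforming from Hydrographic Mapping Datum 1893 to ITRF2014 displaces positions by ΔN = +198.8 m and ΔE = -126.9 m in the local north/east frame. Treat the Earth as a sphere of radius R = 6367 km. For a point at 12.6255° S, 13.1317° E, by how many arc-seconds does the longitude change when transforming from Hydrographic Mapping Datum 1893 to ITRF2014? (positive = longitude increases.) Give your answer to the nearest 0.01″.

Δλ = -4.21″

At latitude -12.6255°, cos φ = 0.975820.
One radian of longitude at latitude φ spans R cos φ, so Δλ = ΔE / (R cos φ) = -126.9 / (6367000 × 0.975820) = -2.0425e-05 rad = -4.213″.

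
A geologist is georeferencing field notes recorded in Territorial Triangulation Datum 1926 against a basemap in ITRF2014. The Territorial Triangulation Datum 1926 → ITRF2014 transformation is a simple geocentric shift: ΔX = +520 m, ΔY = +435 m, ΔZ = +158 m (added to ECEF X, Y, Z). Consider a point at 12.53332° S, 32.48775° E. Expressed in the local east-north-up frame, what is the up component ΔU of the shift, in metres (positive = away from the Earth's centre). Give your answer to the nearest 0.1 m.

The local up (radial) axis is (cos φ cos λ, cos φ sin λ, sin φ), giving ΔU = 428.171 + 228.079 − 34.287 = 621.96 m.

ΔU = 622.0 m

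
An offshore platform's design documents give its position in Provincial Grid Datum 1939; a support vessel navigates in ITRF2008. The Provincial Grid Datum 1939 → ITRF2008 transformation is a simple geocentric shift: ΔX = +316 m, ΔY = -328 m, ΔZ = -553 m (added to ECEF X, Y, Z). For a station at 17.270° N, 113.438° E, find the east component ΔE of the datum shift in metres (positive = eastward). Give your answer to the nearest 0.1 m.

At φ = 17.270°, λ = 113.438°: sin φ = 0.296875, cos φ = 0.954916, sin λ = 0.917491, cos λ = -0.397756.
ΔE = −sin λ·ΔX + cos λ·ΔY = −(0.917491)·(316) + (-0.397756)·(-328) = -159.46 m.

ΔE = -159.5 m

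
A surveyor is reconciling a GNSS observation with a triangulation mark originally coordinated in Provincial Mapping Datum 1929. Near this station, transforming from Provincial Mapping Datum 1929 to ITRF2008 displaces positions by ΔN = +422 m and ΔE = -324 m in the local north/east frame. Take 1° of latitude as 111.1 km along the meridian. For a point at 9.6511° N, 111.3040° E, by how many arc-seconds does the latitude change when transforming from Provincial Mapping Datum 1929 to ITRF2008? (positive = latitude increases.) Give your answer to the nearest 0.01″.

Δφ = 13.67″

1° of latitude = 111.1 km, so Δφ = 422.0 / 111100 = 0.0037984° = 13.674″.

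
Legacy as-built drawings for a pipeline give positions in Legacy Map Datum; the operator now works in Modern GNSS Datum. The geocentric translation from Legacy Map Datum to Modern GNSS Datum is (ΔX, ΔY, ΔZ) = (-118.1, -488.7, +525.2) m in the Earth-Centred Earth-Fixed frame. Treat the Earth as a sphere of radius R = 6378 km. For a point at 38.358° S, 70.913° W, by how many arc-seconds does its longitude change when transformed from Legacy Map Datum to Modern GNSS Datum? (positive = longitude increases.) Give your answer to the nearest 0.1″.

Δλ = -11.2″

sin φ = -0.620573, cos φ = 0.784149, sin λ = -0.945023, cos λ = 0.327003.
East component: ΔE = −sin λ·ΔX + cos λ·ΔY = −(-0.945023)(-118.1) + (0.327003)(-488.7) = -271.41 m.
1° of latitude spans πR/180 = 111317 m; at latitude φ, 1° of longitude spans that × cos φ = 87289.1 m, so Δλ = -271.41 / 87289.1 × 3600 = -11.194″.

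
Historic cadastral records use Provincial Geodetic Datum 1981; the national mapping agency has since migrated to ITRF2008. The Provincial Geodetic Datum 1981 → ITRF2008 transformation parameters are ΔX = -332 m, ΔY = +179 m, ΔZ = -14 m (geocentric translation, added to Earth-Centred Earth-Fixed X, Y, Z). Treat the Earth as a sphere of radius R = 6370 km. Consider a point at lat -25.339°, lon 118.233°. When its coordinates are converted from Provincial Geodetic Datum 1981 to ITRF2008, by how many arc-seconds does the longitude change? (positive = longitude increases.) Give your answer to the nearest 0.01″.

Δλ = 7.45″

sin φ = -0.427973, cos φ = 0.903791, sin λ = 0.881031, cos λ = -0.473058.
East component: ΔE = −sin λ·ΔX + cos λ·ΔY = −(0.881031)(-332) + (-0.473058)(179) = 207.82 m.
1° of latitude spans πR/180 = 111177 m; at latitude φ, 1° of longitude spans that × cos φ = 100481.2 m, so Δλ = 207.82 / 100481.2 × 3600 = 7.446″.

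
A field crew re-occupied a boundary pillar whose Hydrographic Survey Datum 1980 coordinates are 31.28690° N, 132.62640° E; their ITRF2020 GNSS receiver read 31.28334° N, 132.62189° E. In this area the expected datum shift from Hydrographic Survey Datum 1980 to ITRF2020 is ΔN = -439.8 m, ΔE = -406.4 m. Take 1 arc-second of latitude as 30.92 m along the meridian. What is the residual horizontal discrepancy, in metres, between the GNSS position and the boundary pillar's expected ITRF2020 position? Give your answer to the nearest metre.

Observed coordinate differences: Δφ = -0.00356°, Δλ = -0.00451°.
Converting to metres (1° lat = 111312 m, cos φ = 0.854578): observed ΔN = -396.3 m, observed ΔE = -429.0 m.
Subtracting the expected shift leaves a residual of -396.3 − (-439.8) = 43.5 m north and -429.0 − (-406.4) = -22.6 m east.
Residual distance = √(43.5² + (-22.6)²) = 49.1 m.

49 m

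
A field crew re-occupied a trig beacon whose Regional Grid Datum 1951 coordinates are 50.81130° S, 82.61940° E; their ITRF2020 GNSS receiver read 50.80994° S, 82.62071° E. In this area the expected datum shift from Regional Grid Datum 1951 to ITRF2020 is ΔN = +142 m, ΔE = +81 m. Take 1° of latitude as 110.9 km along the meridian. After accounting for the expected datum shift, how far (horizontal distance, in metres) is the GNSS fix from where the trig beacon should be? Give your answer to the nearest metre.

Observed coordinate differences: Δφ = +0.00136°, Δλ = +0.00131°.
Converting to metres (1° lat = 110900 m, cos φ = 0.631876): observed ΔN = 150.8 m, observed ΔE = 91.8 m.
Subtracting the expected shift leaves a residual of 150.8 − (142) = 8.8 m north and 91.8 − (81) = 10.8 m east.
Residual distance = √(8.8² + 10.8²) = 13.9 m.

14 m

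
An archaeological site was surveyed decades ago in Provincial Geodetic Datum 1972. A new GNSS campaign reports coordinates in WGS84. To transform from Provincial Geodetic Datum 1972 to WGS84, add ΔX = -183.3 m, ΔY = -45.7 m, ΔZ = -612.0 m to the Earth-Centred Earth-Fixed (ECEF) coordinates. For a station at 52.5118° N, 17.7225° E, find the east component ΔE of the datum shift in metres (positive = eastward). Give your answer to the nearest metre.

ΔE = 12 m

At φ = 52.5118°, λ = 17.7225°: sin φ = 0.793479, cos φ = 0.608598, sin λ = 0.304407, cos λ = 0.952542.
ΔE = −sin λ·ΔX + cos λ·ΔY = −(0.304407)·(-183.3) + (0.952542)·(-45.7) = 12.27 m.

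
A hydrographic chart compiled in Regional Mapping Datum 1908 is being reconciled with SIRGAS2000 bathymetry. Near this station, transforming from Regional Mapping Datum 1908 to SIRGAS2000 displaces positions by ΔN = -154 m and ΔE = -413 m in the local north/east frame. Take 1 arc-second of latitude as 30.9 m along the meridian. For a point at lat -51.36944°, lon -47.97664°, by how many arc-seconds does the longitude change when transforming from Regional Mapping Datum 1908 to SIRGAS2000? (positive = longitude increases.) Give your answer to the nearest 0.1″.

Δλ = -21.4″

At latitude -51.36944°, cos φ = 0.624296.
1″ of longitude at this latitude = 30.90 × cos φ = 19.2908 m, so Δλ = -413.0 / 19.2908 = -21.409″.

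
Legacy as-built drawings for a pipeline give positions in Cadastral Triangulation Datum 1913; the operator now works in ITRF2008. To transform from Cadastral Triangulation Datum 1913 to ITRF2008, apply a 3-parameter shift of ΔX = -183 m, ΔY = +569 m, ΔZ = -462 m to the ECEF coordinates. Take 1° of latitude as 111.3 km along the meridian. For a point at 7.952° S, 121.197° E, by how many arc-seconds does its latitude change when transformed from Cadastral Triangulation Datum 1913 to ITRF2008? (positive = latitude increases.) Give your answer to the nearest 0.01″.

Δφ = -12.20″

sin φ = -0.138343, cos φ = 0.990384, sin λ = 0.855391, cos λ = -0.517982.
North component: ΔN = −sin φ cos λ·ΔX − sin φ sin λ·ΔY + cos φ·ΔZ = −(-0.138343)(-0.517982)(-183) − (-0.138343)(0.855391)(569) + (0.990384)(-462) = -377.11 m.
1° of latitude spans 111300 m, so Δφ = -377.11 / 111300 × 3600 = -12.198″.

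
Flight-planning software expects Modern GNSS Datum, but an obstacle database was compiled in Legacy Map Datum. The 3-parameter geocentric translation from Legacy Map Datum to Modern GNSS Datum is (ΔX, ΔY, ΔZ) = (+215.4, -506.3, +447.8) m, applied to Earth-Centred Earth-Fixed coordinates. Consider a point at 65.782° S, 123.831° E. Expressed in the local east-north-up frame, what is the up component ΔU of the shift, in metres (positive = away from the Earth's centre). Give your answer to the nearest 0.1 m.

The local up (radial) axis is (cos φ cos λ, cos φ sin λ, sin φ), giving ΔU = -49.194 − 172.524 − 408.390 = -630.11 m.

ΔU = -630.1 m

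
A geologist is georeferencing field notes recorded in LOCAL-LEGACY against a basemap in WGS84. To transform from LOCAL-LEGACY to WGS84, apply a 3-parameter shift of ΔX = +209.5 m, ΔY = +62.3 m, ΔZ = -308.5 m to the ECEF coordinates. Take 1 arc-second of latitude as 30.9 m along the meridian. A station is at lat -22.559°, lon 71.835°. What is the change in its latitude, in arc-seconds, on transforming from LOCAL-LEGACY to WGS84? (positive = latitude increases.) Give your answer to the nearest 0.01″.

Δφ = -7.67″

sin φ = -0.383635, cos φ = 0.923485, sin λ = 0.950163, cos λ = 0.311755.
North component: ΔN = −sin φ cos λ·ΔX − sin φ sin λ·ΔY + cos φ·ΔZ = −(-0.383635)(0.311755)(209.5) − (-0.383635)(0.950163)(62.3) + (0.923485)(-308.5) = -237.13 m.
1° of latitude spans 3600 × 30.90 = 111240 m, so Δφ = -237.13 / 111240 × 3600 = -7.674″.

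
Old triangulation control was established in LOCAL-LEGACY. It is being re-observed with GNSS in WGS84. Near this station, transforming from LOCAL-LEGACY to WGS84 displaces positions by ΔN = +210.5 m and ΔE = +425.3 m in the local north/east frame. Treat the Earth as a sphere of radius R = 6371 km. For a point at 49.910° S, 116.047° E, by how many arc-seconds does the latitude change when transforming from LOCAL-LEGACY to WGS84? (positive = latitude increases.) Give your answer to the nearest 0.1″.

On a sphere of radius R, 1 rad of latitude = R, so Δφ = ΔN / R = 210.5 / 6371000 = 3.3040e-05 rad = 6.815″.

Δφ = 6.8″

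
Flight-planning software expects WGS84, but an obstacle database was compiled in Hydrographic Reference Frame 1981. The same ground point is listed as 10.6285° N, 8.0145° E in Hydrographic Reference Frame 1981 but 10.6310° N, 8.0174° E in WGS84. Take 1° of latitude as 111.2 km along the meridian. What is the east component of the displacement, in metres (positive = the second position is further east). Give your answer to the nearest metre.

ΔE = 317 m

Δφ = 10.6310° − 10.6285° = +0.0025°; Δλ = 8.0174° − 8.0145° = +0.0029°.
ΔN = Δφ × 111200 = 278.0 m; ΔE = Δλ × 111200 × cos(10.6285°) = +0.0029 × 111200 × 0.982844 = 316.9 m.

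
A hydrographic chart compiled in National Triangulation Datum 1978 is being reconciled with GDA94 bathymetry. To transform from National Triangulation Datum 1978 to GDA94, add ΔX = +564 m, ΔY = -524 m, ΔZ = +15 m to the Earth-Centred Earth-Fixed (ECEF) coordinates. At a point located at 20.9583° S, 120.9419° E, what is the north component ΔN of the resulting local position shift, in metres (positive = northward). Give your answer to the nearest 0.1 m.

ΔN = -250.5 m

The local north axis is (−sin φ cos λ, −sin φ sin λ, cos φ), giving ΔN = -103.726 − 160.756 + 14.008 = -250.47 m.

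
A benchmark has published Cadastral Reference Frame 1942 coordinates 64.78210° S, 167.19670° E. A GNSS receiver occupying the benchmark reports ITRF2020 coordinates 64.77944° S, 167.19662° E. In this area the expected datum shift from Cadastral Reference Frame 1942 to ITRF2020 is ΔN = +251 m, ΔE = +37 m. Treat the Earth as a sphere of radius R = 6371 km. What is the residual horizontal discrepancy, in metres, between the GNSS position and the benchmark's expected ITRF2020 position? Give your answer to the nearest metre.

Observed coordinate differences: Δφ = +0.00266°, Δλ = -0.00008°.
Converting to metres (1° lat = 111195 m, cos φ = 0.426062): observed ΔN = 295.8 m, observed ΔE = -3.8 m.
Subtracting the expected shift leaves a residual of 295.8 − (251) = 44.8 m north and -3.8 − (37) = -40.8 m east.
Residual distance = √(44.8² + (-40.8)²) = 60.6 m.

61 m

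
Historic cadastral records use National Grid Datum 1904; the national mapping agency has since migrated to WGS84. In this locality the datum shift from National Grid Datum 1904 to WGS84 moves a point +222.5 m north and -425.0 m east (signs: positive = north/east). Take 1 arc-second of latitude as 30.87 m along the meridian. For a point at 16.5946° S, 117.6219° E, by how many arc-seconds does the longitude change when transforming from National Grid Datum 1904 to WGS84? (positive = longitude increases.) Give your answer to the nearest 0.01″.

Δλ = -14.37″

At latitude -16.5946°, cos φ = 0.958349.
1″ of longitude at this latitude = 30.87 × cos φ = 29.5842 m, so Δλ = -425.0 / 29.5842 = -14.366″.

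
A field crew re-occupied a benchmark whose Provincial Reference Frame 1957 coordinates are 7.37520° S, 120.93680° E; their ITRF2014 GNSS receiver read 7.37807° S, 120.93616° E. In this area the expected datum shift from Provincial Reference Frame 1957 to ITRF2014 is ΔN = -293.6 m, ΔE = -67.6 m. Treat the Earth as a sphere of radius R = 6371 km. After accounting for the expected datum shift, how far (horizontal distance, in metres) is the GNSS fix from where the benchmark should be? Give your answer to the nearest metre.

Observed coordinate differences: Δφ = -0.00287°, Δλ = -0.00064°.
Converting to metres (1° lat = 111195 m, cos φ = 0.991727): observed ΔN = -319.1 m, observed ΔE = -70.6 m.
Subtracting the expected shift leaves a residual of -319.1 − (-293.6) = -25.5 m north and -70.6 − (-67.6) = -3.0 m east.
Residual distance = √((-25.5)² + (-3.0)²) = 25.7 m.

26 m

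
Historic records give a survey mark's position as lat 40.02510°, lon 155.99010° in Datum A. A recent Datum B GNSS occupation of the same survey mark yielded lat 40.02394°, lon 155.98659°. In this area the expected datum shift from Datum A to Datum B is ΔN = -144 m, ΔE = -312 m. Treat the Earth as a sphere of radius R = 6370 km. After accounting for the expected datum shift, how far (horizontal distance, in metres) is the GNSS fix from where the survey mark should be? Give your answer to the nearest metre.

20 m

Observed coordinate differences: Δφ = -0.00116°, Δλ = -0.00351°.
Converting to metres (1° lat = 111177 m, cos φ = 0.765763): observed ΔN = -129.0 m, observed ΔE = -298.8 m.
Subtracting the expected shift leaves a residual of -129.0 − (-144) = 15.0 m north and -298.8 − (-312) = 13.2 m east.
Residual distance = √(15.0² + 13.2²) = 20.0 m.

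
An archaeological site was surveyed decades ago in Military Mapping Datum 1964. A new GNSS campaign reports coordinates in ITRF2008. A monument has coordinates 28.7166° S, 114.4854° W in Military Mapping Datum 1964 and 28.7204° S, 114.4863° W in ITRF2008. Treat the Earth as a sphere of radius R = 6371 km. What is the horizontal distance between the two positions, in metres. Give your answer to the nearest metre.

432 m

Δφ = -28.7204° − -28.7166° = -0.0038°; Δλ = -114.4863° − -114.4854° = -0.0009°.
1° along a meridian = πR/180 = 111195 m.
ΔN = Δφ × 111195 = -422.5 m; ΔE = Δλ × 111195 × cos(-28.7166°) = -0.0009 × 111195 × 0.877007 = -87.8 m.
Distance = √(ΔE² + ΔN²) = √((-87.8)² + (-422.5)²) = 431.6 m.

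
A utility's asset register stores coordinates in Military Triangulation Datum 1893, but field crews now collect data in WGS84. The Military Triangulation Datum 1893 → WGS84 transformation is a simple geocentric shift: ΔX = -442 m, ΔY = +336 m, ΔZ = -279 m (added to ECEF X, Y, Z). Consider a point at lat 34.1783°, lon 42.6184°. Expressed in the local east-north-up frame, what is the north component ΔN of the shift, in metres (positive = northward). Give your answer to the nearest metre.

The local north axis is (−sin φ cos λ, −sin φ sin λ, cos φ), giving ΔN = 182.721 − 127.808 − 230.815 = -175.90 m.

ΔN = -176 m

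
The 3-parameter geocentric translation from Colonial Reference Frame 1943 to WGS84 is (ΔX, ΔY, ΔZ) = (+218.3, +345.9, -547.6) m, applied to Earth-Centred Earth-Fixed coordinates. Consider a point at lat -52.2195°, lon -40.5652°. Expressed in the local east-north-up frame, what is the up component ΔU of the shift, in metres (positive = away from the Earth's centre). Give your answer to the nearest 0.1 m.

ΔU = 396.6 m

At φ = -52.2195°, λ = -40.5652°: sin φ = -0.790364, cos φ = 0.612638, sin λ = -0.650313, cos λ = 0.759666.
ΔU = cos φ cos λ·ΔX + cos φ sin λ·ΔY + sin φ·ΔZ = (0.612638)(0.759666)(218.3) + (0.612638)(-0.650313)(345.9) + (-0.790364)(-547.6) = 396.59 m.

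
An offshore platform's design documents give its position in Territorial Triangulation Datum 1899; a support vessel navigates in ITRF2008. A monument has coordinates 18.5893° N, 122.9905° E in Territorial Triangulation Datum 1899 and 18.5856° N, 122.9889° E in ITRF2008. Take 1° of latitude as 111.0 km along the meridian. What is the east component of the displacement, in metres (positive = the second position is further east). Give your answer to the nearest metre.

ΔE = -168 m

Δφ = 18.5856° − 18.5893° = -0.0037°; Δλ = 122.9889° − 122.9905° = -0.0016°.
ΔN = Δφ × 111000 = -410.7 m; ΔE = Δλ × 111000 × cos(18.5893°) = -0.0016 × 111000 × 0.947828 = -168.3 m.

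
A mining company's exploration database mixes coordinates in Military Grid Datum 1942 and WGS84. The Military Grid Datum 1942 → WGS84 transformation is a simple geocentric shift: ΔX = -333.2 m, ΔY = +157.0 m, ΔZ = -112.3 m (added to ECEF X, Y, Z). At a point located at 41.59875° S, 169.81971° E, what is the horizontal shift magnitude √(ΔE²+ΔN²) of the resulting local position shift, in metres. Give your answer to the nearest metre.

At φ = -41.59875°, λ = 169.81971°: sin φ = -0.663910, cos φ = 0.747813, sin λ = 0.176746, cos λ = -0.984256.
ΔE = −sin λ·ΔX + cos λ·ΔY = −(0.176746)·(-333.2) + (-0.984256)·(157.0) = -95.64 m.
ΔN = −sin φ cos λ·ΔX − sin φ sin λ·ΔY + cos φ·ΔZ = −(-0.663910)(-0.984256)(-333.2) − (-0.663910)(0.176746)(157.0) + (0.747813)(-112.3) = 152.18 m.
Horizontal magnitude = √(ΔE² + ΔN²) = √((-95.64)² + 152.18²) = 179.73 m.

180 m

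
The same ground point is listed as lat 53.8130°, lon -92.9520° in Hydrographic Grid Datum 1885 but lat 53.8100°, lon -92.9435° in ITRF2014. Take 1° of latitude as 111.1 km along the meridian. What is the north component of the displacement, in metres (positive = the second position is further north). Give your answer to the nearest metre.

Δφ = 53.8100° − 53.8130° = -0.0030°; Δλ = -92.9435° − -92.9520° = +0.0085°.
ΔN = Δφ × 111100 = -333.3 m; ΔE = Δλ × 111100 × cos(53.8130°) = +0.0085 × 111100 × 0.590423 = 557.6 m.

ΔN = -333 m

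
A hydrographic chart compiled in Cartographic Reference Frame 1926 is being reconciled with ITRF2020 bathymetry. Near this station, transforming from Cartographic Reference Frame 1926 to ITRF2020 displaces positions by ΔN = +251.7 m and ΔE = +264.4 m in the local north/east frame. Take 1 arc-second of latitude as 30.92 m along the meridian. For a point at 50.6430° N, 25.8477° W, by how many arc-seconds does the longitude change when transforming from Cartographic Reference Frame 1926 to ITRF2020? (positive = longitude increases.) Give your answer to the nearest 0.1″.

Δλ = 13.5″

At latitude 50.6430°, cos φ = 0.634150.
1″ of longitude at this latitude = 30.92 × cos φ = 19.6079 m, so Δλ = 264.4 / 19.6079 = 13.484″.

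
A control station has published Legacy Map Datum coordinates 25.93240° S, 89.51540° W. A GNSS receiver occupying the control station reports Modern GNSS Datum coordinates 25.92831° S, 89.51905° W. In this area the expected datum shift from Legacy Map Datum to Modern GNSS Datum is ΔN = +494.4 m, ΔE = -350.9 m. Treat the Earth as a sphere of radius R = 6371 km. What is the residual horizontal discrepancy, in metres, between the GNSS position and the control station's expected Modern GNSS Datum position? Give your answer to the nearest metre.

42 m

Observed coordinate differences: Δφ = +0.00409°, Δλ = -0.00365°.
Converting to metres (1° lat = 111195 m, cos φ = 0.899311): observed ΔN = 454.8 m, observed ΔE = -365.0 m.
Subtracting the expected shift leaves a residual of 454.8 − (494.4) = -39.6 m north and -365.0 − (-350.9) = -14.1 m east.
Residual distance = √((-39.6)² + (-14.1)²) = 42.0 m.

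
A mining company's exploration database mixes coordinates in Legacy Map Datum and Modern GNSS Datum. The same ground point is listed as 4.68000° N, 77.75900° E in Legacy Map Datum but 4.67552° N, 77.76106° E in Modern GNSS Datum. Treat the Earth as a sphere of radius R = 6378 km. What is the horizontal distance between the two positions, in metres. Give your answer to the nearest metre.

Δφ = 4.67552° − 4.68000° = -0.00448°; Δλ = 77.76106° − 77.75900° = +0.00206°.
1° along a meridian = πR/180 = 111317 m.
ΔN = Δφ × 111317 = -498.7 m; ΔE = Δλ × 111317 × cos(4.68000°) = +0.00206 × 111317 × 0.996666 = 228.5 m.
Distance = √(ΔE² + ΔN²) = √(228.5² + (-498.7)²) = 548.6 m.

549 m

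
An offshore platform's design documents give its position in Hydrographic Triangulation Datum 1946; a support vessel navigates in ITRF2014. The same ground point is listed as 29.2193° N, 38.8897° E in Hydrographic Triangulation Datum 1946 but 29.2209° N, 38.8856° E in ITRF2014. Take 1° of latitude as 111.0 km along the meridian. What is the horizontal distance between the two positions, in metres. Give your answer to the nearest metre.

435 m

Δφ = 29.2209° − 29.2193° = +0.0016°; Δλ = 38.8856° − 38.8897° = -0.0041°.
ΔN = Δφ × 111000 = 177.6 m; ΔE = Δλ × 111000 × cos(29.2193°) = -0.0041 × 111000 × 0.872758 = -397.2 m.
Distance = √(ΔE² + ΔN²) = √((-397.2)² + 177.6²) = 435.1 m.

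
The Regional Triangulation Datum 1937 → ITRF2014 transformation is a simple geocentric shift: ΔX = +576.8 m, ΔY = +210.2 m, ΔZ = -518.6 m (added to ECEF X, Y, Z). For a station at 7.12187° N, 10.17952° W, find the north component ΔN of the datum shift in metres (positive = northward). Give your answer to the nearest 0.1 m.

ΔN = -580.4 m

At φ = 7.12187°, λ = -10.17952°: sin φ = 0.123980, cos φ = 0.992285, sin λ = -0.176733, cos λ = 0.984259.
ΔN = −sin φ cos λ·ΔX − sin φ sin λ·ΔY + cos φ·ΔZ = −(0.123980)(0.984259)(576.8) − (0.123980)(-0.176733)(210.2) + (0.992285)(-518.6) = -580.38 m.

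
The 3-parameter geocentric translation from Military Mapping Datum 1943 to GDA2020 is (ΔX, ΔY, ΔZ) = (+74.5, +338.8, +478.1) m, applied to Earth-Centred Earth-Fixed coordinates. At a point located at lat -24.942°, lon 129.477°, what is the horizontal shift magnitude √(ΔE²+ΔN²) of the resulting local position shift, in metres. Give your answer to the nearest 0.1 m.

590.6 m

The local east axis at (φ, λ) is (−sin λ, cos λ, 0), so ΔE = −sin(129.477°)·74.5 + cos(129.477°)·338.8 = -272.90 m.
The local north axis is (−sin φ cos λ, −sin φ sin λ, cos φ), giving ΔN = -19.974 + 110.280 + 433.510 = 523.82 m.
Horizontal magnitude = √(ΔE² + ΔN²) = √((-272.90)² + 523.82²) = 590.64 m.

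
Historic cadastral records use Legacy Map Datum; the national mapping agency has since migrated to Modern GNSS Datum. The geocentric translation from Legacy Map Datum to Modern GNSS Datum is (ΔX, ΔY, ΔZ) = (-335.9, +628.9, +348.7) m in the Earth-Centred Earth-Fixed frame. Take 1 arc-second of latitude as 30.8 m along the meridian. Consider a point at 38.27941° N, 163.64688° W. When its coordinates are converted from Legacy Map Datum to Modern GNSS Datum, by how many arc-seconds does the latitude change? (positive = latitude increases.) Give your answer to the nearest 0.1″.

sin φ = 0.619497, cos φ = 0.784999, sin λ = -0.281556, cos λ = -0.959545.
North component: ΔN = −sin φ cos λ·ΔX − sin φ sin λ·ΔY + cos φ·ΔZ = −(0.619497)(-0.959545)(-335.9) − (0.619497)(-0.281556)(628.9) + (0.784999)(348.7) = 183.75 m.
1° of latitude spans 3600 × 30.80 = 110880 m, so Δφ = 183.75 / 110880 × 3600 = 5.966″.

Δφ = 6.0″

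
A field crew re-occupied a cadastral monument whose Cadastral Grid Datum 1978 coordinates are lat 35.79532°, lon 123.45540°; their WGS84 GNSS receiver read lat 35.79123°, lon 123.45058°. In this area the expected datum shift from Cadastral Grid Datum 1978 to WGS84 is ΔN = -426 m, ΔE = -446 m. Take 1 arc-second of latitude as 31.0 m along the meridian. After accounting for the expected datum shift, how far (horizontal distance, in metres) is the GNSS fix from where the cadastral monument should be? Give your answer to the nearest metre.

Observed coordinate differences: Δφ = -0.00409°, Δλ = -0.00482°.
Converting to metres (1° lat = 111600 m, cos φ = 0.811112): observed ΔN = -456.4 m, observed ΔE = -436.3 m.
Subtracting the expected shift leaves a residual of -456.4 − (-426) = -30.4 m north and -436.3 − (-446) = 9.7 m east.
Residual distance = √((-30.4)² + 9.7²) = 31.9 m.

32 m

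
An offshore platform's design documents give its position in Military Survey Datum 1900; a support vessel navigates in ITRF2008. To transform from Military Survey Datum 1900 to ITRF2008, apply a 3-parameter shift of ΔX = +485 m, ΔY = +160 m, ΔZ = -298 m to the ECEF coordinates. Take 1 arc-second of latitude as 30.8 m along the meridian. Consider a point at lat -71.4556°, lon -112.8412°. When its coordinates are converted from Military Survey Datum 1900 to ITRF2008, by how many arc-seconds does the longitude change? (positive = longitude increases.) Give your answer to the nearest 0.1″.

sin φ = -0.948077, cos φ = 0.318039, sin λ = -0.921584, cos λ = -0.388178.
East component: ΔE = −sin λ·ΔX + cos λ·ΔY = −(-0.921584)(485) + (-0.388178)(160) = 384.86 m.
1° of latitude spans 3600 × 30.80 = 110880 m; at latitude φ, 1° of longitude spans that × cos φ = 35264.2 m, so Δλ = 384.86 / 35264.2 × 3600 = 39.289″.

Δλ = 39.3″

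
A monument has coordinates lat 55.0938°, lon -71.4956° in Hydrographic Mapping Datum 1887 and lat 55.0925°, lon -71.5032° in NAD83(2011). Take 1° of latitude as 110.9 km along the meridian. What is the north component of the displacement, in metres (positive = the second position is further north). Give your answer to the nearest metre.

ΔN = -144 m

Δφ = 55.0925° − 55.0938° = -0.0013°; Δλ = -71.5032° − -71.4956° = -0.0076°.
ΔN = Δφ × 110900 = -144.2 m; ΔE = Δλ × 110900 × cos(55.0938°) = -0.0076 × 110900 × 0.572235 = -482.3 m.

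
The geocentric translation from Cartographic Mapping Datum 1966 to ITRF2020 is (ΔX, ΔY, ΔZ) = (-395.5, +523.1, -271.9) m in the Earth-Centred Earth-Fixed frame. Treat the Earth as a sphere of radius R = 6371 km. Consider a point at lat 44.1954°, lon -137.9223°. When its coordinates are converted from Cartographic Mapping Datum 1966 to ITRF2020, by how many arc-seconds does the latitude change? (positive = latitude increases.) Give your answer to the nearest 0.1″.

Δφ = -5.0″

sin φ = 0.697108, cos φ = 0.716967, sin λ = -0.670138, cos λ = -0.742237.
North component: ΔN = −sin φ cos λ·ΔX − sin φ sin λ·ΔY + cos φ·ΔZ = −(0.697108)(-0.742237)(-395.5) − (0.697108)(-0.670138)(523.1) + (0.716967)(-271.9) = -155.21 m.
1° of latitude spans πR/180 = 111195 m, so Δφ = -155.21 / 111195 × 3600 = -5.025″.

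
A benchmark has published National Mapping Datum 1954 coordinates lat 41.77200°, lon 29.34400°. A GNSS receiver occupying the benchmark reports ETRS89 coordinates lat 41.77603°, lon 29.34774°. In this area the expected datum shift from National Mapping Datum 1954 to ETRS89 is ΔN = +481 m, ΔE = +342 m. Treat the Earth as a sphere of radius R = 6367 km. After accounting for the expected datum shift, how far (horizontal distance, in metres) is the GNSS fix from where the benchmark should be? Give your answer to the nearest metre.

Observed coordinate differences: Δφ = +0.00403°, Δλ = +0.00374°.
Converting to metres (1° lat = 111125 m, cos φ = 0.745802): observed ΔN = 447.8 m, observed ΔE = 310.0 m.
Subtracting the expected shift leaves a residual of 447.8 − (481) = -33.2 m north and 310.0 − (342) = -32.0 m east.
Residual distance = √((-33.2)² + (-32.0)²) = 46.1 m.

46 m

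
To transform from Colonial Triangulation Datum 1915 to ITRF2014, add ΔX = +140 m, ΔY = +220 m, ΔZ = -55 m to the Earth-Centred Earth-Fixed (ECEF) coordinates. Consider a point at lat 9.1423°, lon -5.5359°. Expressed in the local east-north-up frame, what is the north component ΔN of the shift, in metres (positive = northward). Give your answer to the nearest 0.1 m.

The local north axis is (−sin φ cos λ, −sin φ sin λ, cos φ), giving ΔN = -22.140 + 3.372 − 54.301 = -73.07 m.

ΔN = -73.1 m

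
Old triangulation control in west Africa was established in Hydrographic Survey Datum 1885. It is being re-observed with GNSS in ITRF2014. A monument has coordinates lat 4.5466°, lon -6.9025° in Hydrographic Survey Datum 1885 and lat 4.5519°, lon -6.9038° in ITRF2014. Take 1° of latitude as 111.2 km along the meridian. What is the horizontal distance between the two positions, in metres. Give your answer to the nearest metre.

Δφ = 4.5519° − 4.5466° = +0.0053°; Δλ = -6.9038° − -6.9025° = -0.0013°.
ΔN = Δφ × 111200 = 589.4 m; ΔE = Δλ × 111200 × cos(4.5466°) = -0.0013 × 111200 × 0.996853 = -144.1 m.
Distance = √(ΔE² + ΔN²) = √((-144.1)² + 589.4²) = 606.7 m.

607 m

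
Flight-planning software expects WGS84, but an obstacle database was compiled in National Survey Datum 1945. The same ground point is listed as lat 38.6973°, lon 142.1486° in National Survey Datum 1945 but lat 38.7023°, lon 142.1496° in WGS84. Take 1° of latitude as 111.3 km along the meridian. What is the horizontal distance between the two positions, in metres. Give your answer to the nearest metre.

Δφ = 38.7023° − 38.6973° = +0.0050°; Δλ = 142.1496° − 142.1486° = +0.0010°.
ΔN = Δφ × 111300 = 556.5 m; ΔE = Δλ × 111300 × cos(38.6973°) = +0.0010 × 111300 × 0.780460 = 86.9 m.
Distance = √(ΔE² + ΔN²) = √(86.9² + 556.5²) = 563.2 m.

563 m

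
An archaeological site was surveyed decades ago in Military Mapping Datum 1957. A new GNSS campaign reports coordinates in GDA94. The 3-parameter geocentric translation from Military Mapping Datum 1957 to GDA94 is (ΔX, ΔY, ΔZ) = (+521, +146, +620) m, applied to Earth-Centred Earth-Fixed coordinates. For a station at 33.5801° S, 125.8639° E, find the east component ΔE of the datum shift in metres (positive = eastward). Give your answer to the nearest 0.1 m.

At φ = -33.5801°, λ = 125.8639°: sin φ = -0.553102, cos φ = 0.833113, sin λ = 0.810411, cos λ = -0.585862.
ΔE = −sin λ·ΔX + cos λ·ΔY = −(0.810411)·(521) + (-0.585862)·(146) = -507.76 m.

ΔE = -507.8 m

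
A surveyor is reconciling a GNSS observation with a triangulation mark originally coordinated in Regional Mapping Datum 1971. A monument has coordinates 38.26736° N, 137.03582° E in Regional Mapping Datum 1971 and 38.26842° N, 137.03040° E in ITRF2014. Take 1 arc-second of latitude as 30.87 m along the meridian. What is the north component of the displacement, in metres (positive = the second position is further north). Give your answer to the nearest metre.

Δφ = 38.26842° − 38.26736° = +0.00106°; Δλ = 137.03040° − 137.03582° = -0.00542°.
1° of latitude = 3600 × 30.87 = 111132 m.
ΔN = Δφ × 111132 = 117.8 m; ΔE = Δλ × 111132 × cos(38.26736°) = -0.00542 × 111132 × 0.785129 = -472.9 m.

ΔN = 118 m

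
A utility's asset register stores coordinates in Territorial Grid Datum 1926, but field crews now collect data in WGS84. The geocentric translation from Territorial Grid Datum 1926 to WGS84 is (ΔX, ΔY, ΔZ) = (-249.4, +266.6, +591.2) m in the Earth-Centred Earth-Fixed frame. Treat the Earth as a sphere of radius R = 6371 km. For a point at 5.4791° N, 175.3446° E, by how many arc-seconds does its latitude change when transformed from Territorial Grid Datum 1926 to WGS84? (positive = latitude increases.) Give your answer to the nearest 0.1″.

Δφ = 18.2″

sin φ = 0.095483, cos φ = 0.995431, sin λ = 0.081163, cos λ = -0.996701.
North component: ΔN = −sin φ cos λ·ΔX − sin φ sin λ·ΔY + cos φ·ΔZ = −(0.095483)(-0.996701)(-249.4) − (0.095483)(0.081163)(266.6) + (0.995431)(591.2) = 562.70 m.
1° of latitude spans πR/180 = 111195 m, so Δφ = 562.70 / 111195 × 3600 = 18.218″.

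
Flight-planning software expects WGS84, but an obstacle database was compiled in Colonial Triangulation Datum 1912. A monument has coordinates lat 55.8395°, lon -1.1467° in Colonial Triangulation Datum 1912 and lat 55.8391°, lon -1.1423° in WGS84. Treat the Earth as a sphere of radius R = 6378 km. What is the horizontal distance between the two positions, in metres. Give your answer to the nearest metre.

Δφ = 55.8391° − 55.8395° = -0.0004°; Δλ = -1.1423° − -1.1467° = +0.0044°.
1° along a meridian = πR/180 = 111317 m.
ΔN = Δφ × 111317 = -44.5 m; ΔE = Δλ × 111317 × cos(55.8395°) = +0.0044 × 111317 × 0.561513 = 275.0 m.
Distance = √(ΔE² + ΔN²) = √(275.0² + (-44.5)²) = 278.6 m.

279 m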